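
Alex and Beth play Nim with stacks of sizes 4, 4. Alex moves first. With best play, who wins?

Bitwise XOR of the heap sizes:
  100  (4)
  100  (4)
  ---
  000  (0)
The nim-sum is 0, so this is a P-position: the player to move is in a losing position under optimal play; Alex is about to move from it and so loses — Beth wins.

Beth wins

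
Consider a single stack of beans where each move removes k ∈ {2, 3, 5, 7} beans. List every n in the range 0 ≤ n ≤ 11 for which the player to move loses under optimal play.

Build the Grundy sequence with g(k) = mex{g(k−s) : s ∈ {2, 3, 5, 7}, s ≤ k}:
k:     0  1  2  3  4  5  6  7  8  9 10 11
g(k):  0  0  1  1  2  2  3  3  4  0  0  1
The P-positions (g = 0) in 0..11 are 0, 1, 9, 10.

0, 1, 9, 10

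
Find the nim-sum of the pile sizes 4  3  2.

Nim-sum: 4 XOR 3 XOR 2 = 5.

5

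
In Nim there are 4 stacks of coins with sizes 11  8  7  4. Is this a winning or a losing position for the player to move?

Losing position

Compute the nim-sum pairwise:
11 XOR 8 = 3
3 XOR 7 = 4
4 XOR 4 = 0
The nim-sum is 0, so this is a P-position: the player to move is in a losing position under optimal play.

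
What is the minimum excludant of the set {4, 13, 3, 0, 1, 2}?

The values 0, 1, 2, 3, 4 are all present; 5 is the first non-negative integer missing from the set.

5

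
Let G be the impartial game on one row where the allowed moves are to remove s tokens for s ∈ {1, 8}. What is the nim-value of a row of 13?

Grundy values for subtraction set {1, 8}:
k:     0  1  2  3  4  5  6  7  8  9 10 11 12 13
g(k):  0  1  0  1  0  1  0  1  2  0  1  0  1  0
So g(13) = 0.

0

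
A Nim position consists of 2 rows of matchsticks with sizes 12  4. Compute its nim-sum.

Bitwise XOR of the heap sizes:
  1100  (12)
  0100  (4)
  ----
  1000  (8)

8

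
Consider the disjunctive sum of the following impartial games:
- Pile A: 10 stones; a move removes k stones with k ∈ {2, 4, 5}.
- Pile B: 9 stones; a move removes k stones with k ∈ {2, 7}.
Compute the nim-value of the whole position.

1

Grundy values for pile A (subtraction set {2, 4, 5}):
k:     0  1  2  3  4  5  6  7  8  9 10
g(k):  0  0  1  1  2  2  3  0  0  1  1
So g(10) = 1.
For pile B, compute g(0), g(1), … with moves {2, 7}:
g(0) = mex{} = 0
g(1) = mex{} = 0
g(2) = mex{0} = 1
g(3) = mex{0} = 1
g(4) = mex{1} = 0
g(5) = mex{1} = 0
g(6) = mex{0} = 1
g(7) = mex{0} = 1
g(8) = mex{0,1} = 2
g(9) = mex{1} = 0
So g(9) = 0.
The value of a disjunctive sum is the nim-sum of the parts.
Combined value = 1 ⊕ 0 = 1.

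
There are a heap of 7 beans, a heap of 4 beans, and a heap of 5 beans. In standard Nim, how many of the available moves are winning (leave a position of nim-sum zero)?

Compute the nim-sum pairwise:
7 ^ 4 = 3
3 ^ 5 = 6
The overall nim-sum is X = 6. A heap of size p has a winning move iff p XOR X < p (reduce it to p XOR X).
  7: 7 XOR 6 = 1 < 7 — winning move (to 1).
  4: 4 XOR 6 = 2 < 4 — winning move (to 2).
  5: 5 XOR 6 = 3 < 5 — winning move (to 3).
That gives 3 winning moves.

3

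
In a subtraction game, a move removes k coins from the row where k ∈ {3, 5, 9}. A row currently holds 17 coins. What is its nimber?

Compute g(0), g(1), … for moves {3, 5, 9}:
k:     0  1  2  3  4  5  6  7  8  9 10 11 12 13 14 15 16 17
g(k):  0  0  0  1  1  1  2  2  0  3  3  1  0  2  0  1  0  1
So g(17) = 1.

1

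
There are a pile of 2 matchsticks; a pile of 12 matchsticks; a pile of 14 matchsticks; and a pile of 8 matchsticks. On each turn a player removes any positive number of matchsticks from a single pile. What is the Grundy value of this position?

Nim-sum: 2 ⊕ 12 ⊕ 14 ⊕ 8 = 8.

8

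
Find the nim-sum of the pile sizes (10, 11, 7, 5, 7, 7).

Nim-sum: 10 ^ 11 ^ 7 ^ 5 ^ 7 ^ 7 = 3.

3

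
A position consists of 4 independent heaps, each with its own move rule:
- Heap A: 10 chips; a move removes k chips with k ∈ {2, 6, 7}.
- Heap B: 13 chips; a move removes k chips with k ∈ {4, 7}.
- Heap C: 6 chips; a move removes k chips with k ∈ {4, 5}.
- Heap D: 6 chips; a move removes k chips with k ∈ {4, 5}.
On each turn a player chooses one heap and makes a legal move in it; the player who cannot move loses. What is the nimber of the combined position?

For heap A, compute g(0), g(1), … with moves {2, 6, 7}:
g(0) = mex{} = 0
g(1) = mex{} = 0
g(2) = mex{0} = 1
g(3) = mex{0} = 1
g(4) = mex{1} = 0
g(5) = mex{1} = 0
g(6) = mex{0} = 1
g(7) = mex{0} = 1
g(8) = mex{0,1} = 2
g(9) = mex{1} = 0
g(10) = mex{0,1,2} = 3
So g(10) = 3.
For heap B, compute g(0), g(1), … with moves {4, 7}:
g(0) = mex{} = 0
g(1) = mex{} = 0
g(2) = mex{} = 0
g(3) = mex{} = 0
g(4) = mex{0} = 1
g(5) = mex{0} = 1
g(6) = mex{0} = 1
g(7) = mex{0} = 1
g(8) = mex{0,1} = 2
g(9) = mex{0,1} = 2
g(10) = mex{0,1} = 2
g(11) = mex{1} = 0
g(12) = mex{1,2} = 0
g(13) = mex{1,2} = 0
So g(13) = 0.
For heap C, compute g(0), g(1), … with moves {4, 5}:
k:     0  1  2  3  4  5  6
g(k):  0  0  0  0  1  1  1
So g(6) = 1.
For heap D, compute g(0), g(1), … with moves {4, 5}:
g(0) = mex{} = 0
g(1) = mex{} = 0
g(2) = mex{} = 0
g(3) = mex{} = 0
g(4) = mex{0} = 1
g(5) = mex{0} = 1
g(6) = mex{0} = 1
So g(6) = 1.
The value of a disjunctive sum is the nim-sum of the parts.
Combined value = 3 ⊕ 0 ⊕ 1 ⊕ 1 = 3.

3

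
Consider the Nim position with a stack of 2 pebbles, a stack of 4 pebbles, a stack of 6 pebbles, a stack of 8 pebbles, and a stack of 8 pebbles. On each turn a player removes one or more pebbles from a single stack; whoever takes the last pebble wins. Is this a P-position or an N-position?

Compute the nim-sum pairwise:
2 ^ 4 = 6
6 ^ 6 = 0
0 ^ 8 = 8
8 ^ 8 = 0
The nim-sum is 0, so this is a P-position: the player to move is in a losing position under optimal play.

P-position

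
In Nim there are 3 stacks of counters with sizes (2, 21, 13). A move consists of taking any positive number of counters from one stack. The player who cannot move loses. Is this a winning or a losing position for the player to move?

Winning position

Compute the nim-sum pairwise:
2 ⊕ 21 = 23
23 ⊕ 13 = 26
The nim-sum is 26 ≠ 0, so this is an N-position: the player to move can win.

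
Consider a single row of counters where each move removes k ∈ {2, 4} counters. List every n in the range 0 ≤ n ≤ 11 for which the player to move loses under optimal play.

0, 1, 6, 7

Compute g(0), g(1), … for moves {2, 4}:
g(0) = mex{} = 0
g(1) = mex{} = 0
g(2) = mex{0} = 1
g(3) = mex{0} = 1
g(4) = mex{0,1} = 2
g(5) = mex{0,1} = 2
g(6) = mex{1,2} = 0
g(7) = mex{1,2} = 0
g(8) = mex{0,2} = 1
g(9) = mex{0,2} = 1
g(10) = mex{0,1} = 2
g(11) = mex{0,1} = 2
The P-positions (g = 0) in 0..11 are 0, 1, 6, 7.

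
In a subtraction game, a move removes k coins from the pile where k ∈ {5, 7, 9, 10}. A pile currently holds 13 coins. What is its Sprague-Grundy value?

Build the Grundy sequence with g(k) = mex{g(k−s) : s ∈ {5, 7, 9, 10}, s ≤ k}:
k:     0  1  2  3  4  5  6  7  8  9 10 11 12 13
g(k):  0  0  0  0  0  1  1  1  1  1  2  2  2  2
So g(13) = 2.

2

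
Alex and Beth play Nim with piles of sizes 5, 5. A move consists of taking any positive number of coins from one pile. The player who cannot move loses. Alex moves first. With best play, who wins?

Beth wins

Bitwise XOR of the heap sizes:
  101  (5)
  101  (5)
  ---
  000  (0)
The nim-sum is 0, so this is a P-position: the player to move is in a losing position under optimal play; Alex is about to move from it and so loses — Beth wins.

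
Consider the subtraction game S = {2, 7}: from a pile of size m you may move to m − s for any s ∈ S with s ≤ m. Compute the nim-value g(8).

Compute g(0), g(1), … for moves {2, 7}:
k:     0  1  2  3  4  5  6  7  8
g(k):  0  0  1  1  0  0  1  1  2
So g(8) = 2.

2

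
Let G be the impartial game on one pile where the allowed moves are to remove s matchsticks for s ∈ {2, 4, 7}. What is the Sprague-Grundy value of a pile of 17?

Build the Grundy sequence with g(k) = mex{g(k−s) : s ∈ {2, 4, 7}, s ≤ k}:
k:     0  1  2  3  4  5  6  7  8  9 10 11 12 13 14 15 16 17
g(k):  0  0  1  1  2  2  0  3  1  0  2  1  0  2  1  0  2  1
So g(17) = 1.

1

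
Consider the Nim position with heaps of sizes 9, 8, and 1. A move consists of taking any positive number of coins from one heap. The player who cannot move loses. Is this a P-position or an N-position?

P-position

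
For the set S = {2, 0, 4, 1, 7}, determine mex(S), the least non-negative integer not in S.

3

The values 0, 1, 2 are all present; 3 is the first non-negative integer missing from the set.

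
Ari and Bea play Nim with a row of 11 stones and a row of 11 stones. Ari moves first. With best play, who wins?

Nim-sum: 11 ^ 11 = 0.
The nim-sum is 0, so this is a P-position: the player to move is in a losing position under optimal play; Ari is about to move from it and so loses — Bea wins.

Bea wins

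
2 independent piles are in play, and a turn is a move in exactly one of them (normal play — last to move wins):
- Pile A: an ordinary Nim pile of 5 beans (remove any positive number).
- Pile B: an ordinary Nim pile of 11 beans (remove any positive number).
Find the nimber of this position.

14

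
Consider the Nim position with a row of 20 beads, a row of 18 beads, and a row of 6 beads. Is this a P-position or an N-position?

Write each in binary and XOR column by column:
  10100  (20)
  10010  (18)
  00110  (6)
  -----
  00000  (0)
The nim-sum is 0, so this is a P-position: the player to move is in a losing position under optimal play.

P-position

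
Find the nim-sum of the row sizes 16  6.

Compute the nim-sum pairwise:
16 XOR 6 = 22

22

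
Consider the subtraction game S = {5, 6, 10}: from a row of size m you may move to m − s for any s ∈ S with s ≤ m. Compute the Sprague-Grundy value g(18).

Compute g(0), g(1), … for moves {5, 6, 10}:
k:     0  1  2  3  4  5  6  7  8  9 10 11 12 13 14 15 16 17 18
g(k):  0  0  0  0  0  1  1  1  1  1  2  2  2  2  2  0  0  0  0
So g(18) = 0.

0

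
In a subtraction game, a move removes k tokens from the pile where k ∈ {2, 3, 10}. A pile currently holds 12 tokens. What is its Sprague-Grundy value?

Compute g(0), g(1), … for moves {2, 3, 10}:
g(0) = mex{} = 0
g(1) = mex{} = 0
g(2) = mex{0} = 1
g(3) = mex{0} = 1
g(4) = mex{0,1} = 2
g(5) = mex{1} = 0
g(6) = mex{1,2} = 0
g(7) = mex{0,2} = 1
g(8) = mex{0} = 1
g(9) = mex{0,1} = 2
g(10) = mex{0,1} = 2
g(11) = mex{0,1,2} = 3
g(12) = mex{1,2} = 0
So g(12) = 0.

0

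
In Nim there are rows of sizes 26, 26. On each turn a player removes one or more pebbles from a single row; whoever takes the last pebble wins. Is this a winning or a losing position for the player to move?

Losing position

In binary:
  11010  (26)
  11010  (26)
  -----
  00000  (0)
The nim-sum is 0, so this is a P-position: the player to move is in a losing position under optimal play.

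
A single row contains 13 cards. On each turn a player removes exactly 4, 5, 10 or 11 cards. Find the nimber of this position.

1

Grundy values for subtraction set {4, 5, 10, 11}:
k:     0  1  2  3  4  5  6  7  8  9 10 11 12 13
g(k):  0  0  0  0  1  1  1  1  2  0  2  2  3  1
So g(13) = 1.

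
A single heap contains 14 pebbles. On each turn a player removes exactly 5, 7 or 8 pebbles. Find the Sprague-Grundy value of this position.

0

Compute g(0), g(1), … for moves {5, 7, 8}:
k:     0  1  2  3  4  5  6  7  8  9 10 11 12 13 14
g(k):  0  0  0  0  0  1  1  1  1  1  2  2  2  0  0
So g(14) = 0.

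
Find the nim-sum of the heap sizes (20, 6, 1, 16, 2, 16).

17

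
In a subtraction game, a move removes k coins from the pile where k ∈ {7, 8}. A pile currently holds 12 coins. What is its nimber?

1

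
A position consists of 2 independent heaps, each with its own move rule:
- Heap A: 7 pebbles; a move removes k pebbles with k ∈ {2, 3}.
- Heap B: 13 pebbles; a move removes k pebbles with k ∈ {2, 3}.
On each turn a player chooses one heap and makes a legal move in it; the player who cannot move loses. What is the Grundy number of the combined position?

0

For heap A, compute g(0), g(1), … with moves {2, 3}:
k:     0  1  2  3  4  5  6  7
g(k):  0  0  1  1  2  0  0  1
So g(7) = 1.
Grundy values for heap B (subtraction set {2, 3}):
k:     0  1  2  3  4  5  6  7  8  9 10 11 12 13
g(k):  0  0  1  1  2  0  0  1  1  2  0  0  1  1
So g(13) = 1.
The value of a disjunctive sum is the nim-sum of the parts.
Combined value = 1 XOR 1 = 0.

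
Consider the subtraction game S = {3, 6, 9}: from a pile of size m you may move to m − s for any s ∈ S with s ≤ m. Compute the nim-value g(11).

Compute g(0), g(1), … for moves {3, 6, 9}:
k:     0  1  2  3  4  5  6  7  8  9 10 11
g(k):  0  0  0  1  1  1  2  2  2  3  3  3
So g(11) = 3.

3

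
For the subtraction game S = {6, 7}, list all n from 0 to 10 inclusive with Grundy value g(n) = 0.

0, 1, 2, 3, 4, 5

Build the Grundy sequence with g(k) = mex{g(k−s) : s ∈ {6, 7}, s ≤ k}:
g(0) = mex{} = 0
g(1) = mex{} = 0
g(2) = mex{} = 0
g(3) = mex{} = 0
g(4) = mex{} = 0
g(5) = mex{} = 0
g(6) = mex{0} = 1
g(7) = mex{0} = 1
g(8) = mex{0} = 1
g(9) = mex{0} = 1
g(10) = mex{0} = 1
The P-positions (g = 0) in 0..10 are 0, 1, 2, 3, 4, 5.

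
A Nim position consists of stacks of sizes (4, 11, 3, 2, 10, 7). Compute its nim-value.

3

Nim-sum: 4 XOR 11 XOR 3 XOR 2 XOR 10 XOR 7 = 3.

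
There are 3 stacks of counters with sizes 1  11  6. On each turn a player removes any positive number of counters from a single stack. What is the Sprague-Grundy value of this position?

12

In binary:
  0001  (1)
  1011  (11)
  0110  (6)
  ----
  1100  (12)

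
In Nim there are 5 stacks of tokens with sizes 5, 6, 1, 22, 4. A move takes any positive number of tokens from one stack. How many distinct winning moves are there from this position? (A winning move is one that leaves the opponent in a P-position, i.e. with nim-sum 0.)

1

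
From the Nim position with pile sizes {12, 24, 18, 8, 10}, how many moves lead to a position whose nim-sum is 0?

Nim-sum: 12 ^ 24 ^ 18 ^ 8 ^ 10 = 4.
The overall nim-sum is X = 4. A pile of size p has a winning move iff p XOR X < p (reduce it to p XOR X).
  12: 12 XOR 4 = 8 < 12 — winning move (to 8).
  24: 24 XOR 4 = 28 ≥ 24 — no move.
  18: 18 XOR 4 = 22 ≥ 18 — no move.
  8: 8 XOR 4 = 12 ≥ 8 — no move.
  10: 10 XOR 4 = 14 ≥ 10 — no move.
That gives 1 winning move.

1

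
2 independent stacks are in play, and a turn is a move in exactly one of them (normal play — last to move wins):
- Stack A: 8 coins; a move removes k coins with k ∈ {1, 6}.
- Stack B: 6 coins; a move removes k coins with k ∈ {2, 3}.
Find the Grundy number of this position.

1

Build the Grundy sequence for stack A with g(k) = mex{g(k−s) : s ∈ {1, 6}, s ≤ k}:
g(0) = mex{} = 0
g(1) = mex{0} = 1
g(2) = mex{1} = 0
g(3) = mex{0} = 1
g(4) = mex{1} = 0
g(5) = mex{0} = 1
g(6) = mex{0,1} = 2
g(7) = mex{1,2} = 0
g(8) = mex{0} = 1
So g(8) = 1.
Grundy values for stack B (subtraction set {2, 3}):
k:     0  1  2  3  4  5  6
g(k):  0  0  1  1  2  0  0
So g(6) = 0.
By the Sprague-Grundy theorem, the Grundy value of a sum of independent games is the XOR of the component values.
Combined value = 1 ⊕ 0 = 1.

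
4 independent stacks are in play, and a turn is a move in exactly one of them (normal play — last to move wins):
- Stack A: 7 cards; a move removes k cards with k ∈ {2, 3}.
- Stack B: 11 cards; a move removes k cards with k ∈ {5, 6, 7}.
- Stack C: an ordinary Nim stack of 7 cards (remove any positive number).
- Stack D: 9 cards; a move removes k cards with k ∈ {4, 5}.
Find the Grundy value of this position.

4

Build the Grundy sequence for stack A with g(k) = mex{g(k−s) : s ∈ {2, 3}, s ≤ k}:
g(0) = mex{} = 0
g(1) = mex{} = 0
g(2) = mex{0} = 1
g(3) = mex{0} = 1
g(4) = mex{0,1} = 2
g(5) = mex{1} = 0
g(6) = mex{1,2} = 0
g(7) = mex{0,2} = 1
So g(7) = 1.
For stack B, compute g(0), g(1), … with moves {5, 6, 7}:
k:     0  1  2  3  4  5  6  7  8  9 10 11
g(k):  0  0  0  0  0  1  1  1  1  1  2  2
So g(11) = 2.
Stack C is a plain Nim stack of size 7, so its Grundy value is 7.
Grundy values for stack D (subtraction set {4, 5}):
g(0) = mex{} = 0
g(1) = mex{} = 0
g(2) = mex{} = 0
g(3) = mex{} = 0
g(4) = mex{0} = 1
g(5) = mex{0} = 1
g(6) = mex{0} = 1
g(7) = mex{0} = 1
g(8) = mex{0,1} = 2
g(9) = mex{1} = 0
So g(9) = 0.
The value of a disjunctive sum is the nim-sum of the parts.
Combined value = 1 ⊕ 2 ⊕ 7 ⊕ 0 = 4.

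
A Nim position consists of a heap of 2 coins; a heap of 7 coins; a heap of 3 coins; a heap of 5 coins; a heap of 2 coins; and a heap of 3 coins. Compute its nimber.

2

Compute the nim-sum pairwise:
2 ⊕ 7 = 5
5 ⊕ 3 = 6
6 ⊕ 5 = 3
3 ⊕ 2 = 1
1 ⊕ 3 = 2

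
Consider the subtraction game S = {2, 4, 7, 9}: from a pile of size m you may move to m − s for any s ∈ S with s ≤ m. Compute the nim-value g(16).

Build the Grundy sequence with g(k) = mex{g(k−s) : s ∈ {2, 4, 7, 9}, s ≤ k}:
k:     0  1  2  3  4  5  6  7  8  9 10 11 12 13 14 15 16
g(k):  0  0  1  1  2  2  0  3  1  4  2  0  0  1  1  2  2
So g(16) = 2.

2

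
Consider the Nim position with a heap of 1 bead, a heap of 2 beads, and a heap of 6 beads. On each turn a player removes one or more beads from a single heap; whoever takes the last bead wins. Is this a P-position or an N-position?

Bitwise XOR of the heap sizes:
  001  (1)
  010  (2)
  110  (6)
  ---
  101  (5)
The nim-sum is 5 ≠ 0, so this is an N-position: the player to move can win.

N-position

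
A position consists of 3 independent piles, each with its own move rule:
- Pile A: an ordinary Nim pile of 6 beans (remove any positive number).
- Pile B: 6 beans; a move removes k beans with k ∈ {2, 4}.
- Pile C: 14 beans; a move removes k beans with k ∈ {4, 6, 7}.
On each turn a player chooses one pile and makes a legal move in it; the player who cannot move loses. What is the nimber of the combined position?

Pile A is a plain Nim pile of size 6, so its Grundy value is 6.
Build the Grundy sequence for pile B with g(k) = mex{g(k−s) : s ∈ {2, 4}, s ≤ k}:
g(0) = mex{} = 0
g(1) = mex{} = 0
g(2) = mex{0} = 1
g(3) = mex{0} = 1
g(4) = mex{0,1} = 2
g(5) = mex{0,1} = 2
g(6) = mex{1,2} = 0
So g(6) = 0.
Build the Grundy sequence for pile C with g(k) = mex{g(k−s) : s ∈ {4, 6, 7}, s ≤ k}:
k:     0  1  2  3  4  5  6  7  8  9 10 11 12 13 14
g(k):  0  0  0  0  1  1  1  1  2  2  2  0  0  0  0
So g(14) = 0.
By the Sprague-Grundy theorem, the Grundy value of a sum of independent games is the XOR of the component values.
Combined value = 6 ⊕ 0 ⊕ 0 = 6.

6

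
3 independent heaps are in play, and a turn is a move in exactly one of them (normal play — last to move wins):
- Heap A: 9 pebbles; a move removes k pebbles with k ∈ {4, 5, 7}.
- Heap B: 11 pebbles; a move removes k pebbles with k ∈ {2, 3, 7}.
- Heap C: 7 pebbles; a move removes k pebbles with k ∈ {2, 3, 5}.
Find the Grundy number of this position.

Build the Grundy sequence for heap A with g(k) = mex{g(k−s) : s ∈ {4, 5, 7}, s ≤ k}:
k:     0  1  2  3  4  5  6  7  8  9
g(k):  0  0  0  0  1  1  1  1  2  2
So g(9) = 2.
Build the Grundy sequence for heap B with g(k) = mex{g(k−s) : s ∈ {2, 3, 7}, s ≤ k}:
g(0) = mex{} = 0
g(1) = mex{} = 0
g(2) = mex{0} = 1
g(3) = mex{0} = 1
g(4) = mex{0,1} = 2
g(5) = mex{1} = 0
g(6) = mex{1,2} = 0
g(7) = mex{0,2} = 1
g(8) = mex{0} = 1
g(9) = mex{0,1} = 2
g(10) = mex{1} = 0
g(11) = mex{1,2} = 0
So g(11) = 0.
Grundy values for heap C (subtraction set {2, 3, 5}):
g(0) = mex{} = 0
g(1) = mex{} = 0
g(2) = mex{0} = 1
g(3) = mex{0} = 1
g(4) = mex{0,1} = 2
g(5) = mex{0,1} = 2
g(6) = mex{0,1,2} = 3
g(7) = mex{1,2} = 0
So g(7) = 0.
By the Sprague-Grundy theorem, the Grundy value of a sum of independent games is the XOR of the component values.
Combined value = 2 ⊕ 0 ⊕ 0 = 2.

2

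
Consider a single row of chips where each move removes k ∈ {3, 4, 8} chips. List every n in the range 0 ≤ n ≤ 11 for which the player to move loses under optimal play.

Grundy values for subtraction set {3, 4, 8}:
g(0) = mex{} = 0
g(1) = mex{} = 0
g(2) = mex{} = 0
g(3) = mex{0} = 1
g(4) = mex{0} = 1
g(5) = mex{0} = 1
g(6) = mex{0,1} = 2
g(7) = mex{1} = 0
g(8) = mex{0,1} = 2
g(9) = mex{0,1,2} = 3
g(10) = mex{0,2} = 1
g(11) = mex{0,1,2} = 3
The P-positions (g = 0) in 0..11 are 0, 1, 2, 7.

0, 1, 2, 7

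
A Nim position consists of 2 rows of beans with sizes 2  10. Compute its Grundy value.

Nim-sum: 2 ⊕ 10 = 8.

8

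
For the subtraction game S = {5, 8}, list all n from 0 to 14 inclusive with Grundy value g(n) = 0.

0, 1, 2, 3, 4, 13, 14

Compute g(0), g(1), … for moves {5, 8}:
g(0) = mex{} = 0
g(1) = mex{} = 0
g(2) = mex{} = 0
g(3) = mex{} = 0
g(4) = mex{} = 0
g(5) = mex{0} = 1
g(6) = mex{0} = 1
g(7) = mex{0} = 1
g(8) = mex{0} = 1
g(9) = mex{0} = 1
g(10) = mex{0,1} = 2
g(11) = mex{0,1} = 2
g(12) = mex{0,1} = 2
g(13) = mex{1} = 0
g(14) = mex{1} = 0
The P-positions (g = 0) in 0..14 are 0, 1, 2, 3, 4, 13, 14.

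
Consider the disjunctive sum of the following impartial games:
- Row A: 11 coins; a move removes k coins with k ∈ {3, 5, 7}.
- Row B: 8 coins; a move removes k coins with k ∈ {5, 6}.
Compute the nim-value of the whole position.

Grundy values for row A (subtraction set {3, 5, 7}):
k:     0  1  2  3  4  5  6  7  8  9 10 11
g(k):  0  0  0  1  1  1  2  2  2  3  0  0
So g(11) = 0.
For row B, compute g(0), g(1), … with moves {5, 6}:
k:     0  1  2  3  4  5  6  7  8
g(k):  0  0  0  0  0  1  1  1  1
So g(8) = 1.
By the Sprague-Grundy theorem, the Grundy value of a sum of independent games is the XOR of the component values.
Combined value = 0 XOR 1 = 1.

1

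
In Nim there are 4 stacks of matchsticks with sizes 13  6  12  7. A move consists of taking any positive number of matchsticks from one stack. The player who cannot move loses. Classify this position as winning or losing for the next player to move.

Losing position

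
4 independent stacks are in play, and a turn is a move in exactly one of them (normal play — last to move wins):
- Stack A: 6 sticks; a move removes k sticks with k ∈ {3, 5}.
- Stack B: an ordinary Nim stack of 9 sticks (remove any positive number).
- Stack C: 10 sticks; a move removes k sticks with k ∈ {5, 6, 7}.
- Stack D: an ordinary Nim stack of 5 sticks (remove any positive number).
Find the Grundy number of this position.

12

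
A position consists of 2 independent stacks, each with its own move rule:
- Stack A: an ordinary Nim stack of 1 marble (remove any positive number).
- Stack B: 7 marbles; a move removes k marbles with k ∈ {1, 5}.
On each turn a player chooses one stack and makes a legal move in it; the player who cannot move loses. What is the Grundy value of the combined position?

0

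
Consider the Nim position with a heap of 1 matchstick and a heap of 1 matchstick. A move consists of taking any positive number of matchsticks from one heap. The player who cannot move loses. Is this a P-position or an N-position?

P-position

Nim-sum: 1 ⊕ 1 = 0.
The nim-sum is 0, so this is a P-position: the player to move is in a losing position under optimal play.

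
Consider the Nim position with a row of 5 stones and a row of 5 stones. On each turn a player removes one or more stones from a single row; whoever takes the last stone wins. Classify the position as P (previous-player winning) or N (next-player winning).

Compute the nim-sum pairwise:
5 XOR 5 = 0
The nim-sum is 0, so this is a P-position: the player to move is in a losing position under optimal play.

P-position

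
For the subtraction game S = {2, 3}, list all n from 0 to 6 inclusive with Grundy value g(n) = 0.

0, 1, 5, 6

Build the Grundy sequence with g(k) = mex{g(k−s) : s ∈ {2, 3}, s ≤ k}:
k:     0  1  2  3  4  5  6
g(k):  0  0  1  1  2  0  0
The P-positions (g = 0) in 0..6 are 0, 1, 5, 6.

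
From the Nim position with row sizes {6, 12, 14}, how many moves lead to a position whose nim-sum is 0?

3

Write each in binary and XOR column by column:
  0110  (6)
  1100  (12)
  1110  (14)
  ----
  0100  (4)
The overall nim-sum is X = 4. A row of size p has a winning move iff p XOR X < p (reduce it to p XOR X).
  6: 6 XOR 4 = 2 < 6 — winning move (to 2).
  12: 12 XOR 4 = 8 < 12 — winning move (to 8).
  14: 14 XOR 4 = 10 < 14 — winning move (to 10).
That gives 3 winning moves.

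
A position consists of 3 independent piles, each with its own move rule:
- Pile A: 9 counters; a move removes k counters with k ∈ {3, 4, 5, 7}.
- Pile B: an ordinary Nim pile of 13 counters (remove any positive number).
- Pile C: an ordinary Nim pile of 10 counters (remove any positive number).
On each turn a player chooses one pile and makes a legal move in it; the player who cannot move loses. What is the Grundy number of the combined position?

4

Build the Grundy sequence for pile A with g(k) = mex{g(k−s) : s ∈ {3, 4, 5, 7}, s ≤ k}:
k:     0  1  2  3  4  5  6  7  8  9
g(k):  0  0  0  1  1  1  2  2  2  3
So g(9) = 3.
Pile B is a plain Nim pile of size 13, so its Grundy value is 13.
Pile C is a plain Nim pile of size 10, so its Grundy value is 10.
The value of a disjunctive sum is the nim-sum of the parts.
Combined value = 3 ⊕ 13 ⊕ 10 = 4.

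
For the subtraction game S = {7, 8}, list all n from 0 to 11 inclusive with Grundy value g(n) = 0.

0, 1, 2, 3, 4, 5, 6

Grundy values for subtraction set {7, 8}:
k:     0  1  2  3  4  5  6  7  8  9 10 11
g(k):  0  0  0  0  0  0  0  1  1  1  1  1
The P-positions (g = 0) in 0..11 are 0, 1, 2, 3, 4, 5, 6.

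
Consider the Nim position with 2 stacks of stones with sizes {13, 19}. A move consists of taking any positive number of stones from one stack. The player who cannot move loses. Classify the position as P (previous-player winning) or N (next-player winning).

Compute the nim-sum pairwise:
13 ^ 19 = 30
The nim-sum is 30 ≠ 0, so this is an N-position: the player to move can win.

N-position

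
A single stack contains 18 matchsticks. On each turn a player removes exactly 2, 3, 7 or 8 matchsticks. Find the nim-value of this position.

1

Grundy values for subtraction set {2, 3, 7, 8}:
k:     0  1  2  3  4  5  6  7  8  9 10 11 12 13 14 15 16 17 18
g(k):  0  0  1  1  2  0  0  1  1  2  0  0  1  1  2  0  0  1  1
So g(18) = 1.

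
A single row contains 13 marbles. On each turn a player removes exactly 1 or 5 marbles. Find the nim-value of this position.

1

Compute g(0), g(1), … for moves {1, 5}:
g(0) = mex{} = 0
g(1) = mex{0} = 1
g(2) = mex{1} = 0
g(3) = mex{0} = 1
g(4) = mex{1} = 0
g(5) = mex{0} = 1
g(6) = mex{1} = 0
g(7) = mex{0} = 1
g(8) = mex{1} = 0
g(9) = mex{0} = 1
g(10) = mex{1} = 0
g(11) = mex{0} = 1
g(12) = mex{1} = 0
g(13) = mex{0} = 1
So g(13) = 1.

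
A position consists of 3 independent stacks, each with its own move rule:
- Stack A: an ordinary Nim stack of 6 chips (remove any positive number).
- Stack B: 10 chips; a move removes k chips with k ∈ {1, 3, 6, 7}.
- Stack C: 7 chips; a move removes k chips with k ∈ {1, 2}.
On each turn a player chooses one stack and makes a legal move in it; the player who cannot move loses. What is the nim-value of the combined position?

5

Stack A is a plain Nim stack of size 6, so its Grundy value is 6.
Build the Grundy sequence for stack B with g(k) = mex{g(k−s) : s ∈ {1, 3, 6, 7}, s ≤ k}:
g(0) = mex{} = 0
g(1) = mex{0} = 1
g(2) = mex{1} = 0
g(3) = mex{0} = 1
g(4) = mex{1} = 0
g(5) = mex{0} = 1
g(6) = mex{0,1} = 2
g(7) = mex{0,1,2} = 3
g(8) = mex{0,1,3} = 2
g(9) = mex{0,1,2} = 3
g(10) = mex{0,1,3} = 2
So g(10) = 2.
Grundy values for stack C (subtraction set {1, 2}):
k:     0  1  2  3  4  5  6  7
g(k):  0  1  2  0  1  2  0  1
So g(7) = 1.
The value of a disjunctive sum is the nim-sum of the parts.
Combined value = 6 XOR 2 XOR 1 = 5.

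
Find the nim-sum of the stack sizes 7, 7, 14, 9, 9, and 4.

10

Bitwise XOR of the heap sizes:
  0111  (7)
  0111  (7)
  1110  (14)
  1001  (9)
  1001  (9)
  0100  (4)
  ----
  1010  (10)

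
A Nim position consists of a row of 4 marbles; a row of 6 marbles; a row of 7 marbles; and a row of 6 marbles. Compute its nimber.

3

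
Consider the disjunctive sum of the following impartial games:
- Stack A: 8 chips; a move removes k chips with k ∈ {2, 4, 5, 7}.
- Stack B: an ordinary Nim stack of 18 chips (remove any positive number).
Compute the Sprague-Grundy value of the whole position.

Grundy values for stack A (subtraction set {2, 4, 5, 7}):
k:     0  1  2  3  4  5  6  7  8
g(k):  0  0  1  1  2  2  3  3  4
So g(8) = 4.
Stack B is a plain Nim stack of size 18, so its Grundy value is 18.
The value of a disjunctive sum is the nim-sum of the parts.
Combined value = 4 XOR 18 = 22.

22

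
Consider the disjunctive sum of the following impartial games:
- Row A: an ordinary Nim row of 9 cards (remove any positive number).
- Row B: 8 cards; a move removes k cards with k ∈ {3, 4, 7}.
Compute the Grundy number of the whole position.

Row A is a plain Nim row of size 9, so its Grundy value is 9.
Grundy values for row B (subtraction set {3, 4, 7}):
k:     0  1  2  3  4  5  6  7  8
g(k):  0  0  0  1  1  1  2  2  2
So g(8) = 2.
By the Sprague-Grundy theorem, the Grundy value of a sum of independent games is the XOR of the component values.
Combined value = 9 ⊕ 2 = 11.

11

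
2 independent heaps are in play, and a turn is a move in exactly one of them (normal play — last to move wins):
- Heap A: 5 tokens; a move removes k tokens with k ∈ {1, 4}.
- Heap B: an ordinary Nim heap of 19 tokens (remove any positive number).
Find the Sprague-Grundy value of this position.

Grundy values for heap A (subtraction set {1, 4}):
k:     0  1  2  3  4  5
g(k):  0  1  0  1  2  0
So g(5) = 0.
Heap B is a plain Nim heap of size 19, so its Grundy value is 19.
The value of a disjunctive sum is the nim-sum of the parts.
Combined value = 0 XOR 19 = 19.

19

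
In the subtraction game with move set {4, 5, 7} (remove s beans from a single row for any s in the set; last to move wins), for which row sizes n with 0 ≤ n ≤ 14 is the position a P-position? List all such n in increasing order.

0, 1, 2, 3, 11, 12, 13, 14

Compute g(0), g(1), … for moves {4, 5, 7}:
g(0) = mex{} = 0
g(1) = mex{} = 0
g(2) = mex{} = 0
g(3) = mex{} = 0
g(4) = mex{0} = 1
g(5) = mex{0} = 1
g(6) = mex{0} = 1
g(7) = mex{0} = 1
g(8) = mex{0,1} = 2
g(9) = mex{0,1} = 2
g(10) = mex{0,1} = 2
g(11) = mex{1} = 0
g(12) = mex{1,2} = 0
g(13) = mex{1,2} = 0
g(14) = mex{1,2} = 0
The P-positions (g = 0) in 0..14 are 0, 1, 2, 3, 11, 12, 13, 14.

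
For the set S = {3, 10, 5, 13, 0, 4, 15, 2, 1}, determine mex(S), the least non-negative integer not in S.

6

The values 0, 1, 2, 3, 4, 5 are all present; 6 is the first non-negative integer missing from the set.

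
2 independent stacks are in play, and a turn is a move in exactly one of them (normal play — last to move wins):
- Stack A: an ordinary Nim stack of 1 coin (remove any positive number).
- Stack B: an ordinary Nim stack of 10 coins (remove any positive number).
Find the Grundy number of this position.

11

Stack A is a plain Nim stack of size 1, so its Grundy value is 1.
Stack B is a plain Nim stack of size 10, so its Grundy value is 10.
The value of a disjunctive sum is the nim-sum of the parts.
Combined value = 1 ⊕ 10 = 11.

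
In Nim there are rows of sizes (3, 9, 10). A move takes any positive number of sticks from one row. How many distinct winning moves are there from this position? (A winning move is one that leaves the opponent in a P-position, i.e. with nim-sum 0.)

0

Write each in binary and XOR column by column:
  0011  (3)
  1001  (9)
  1010  (10)
  ----
  0000  (0)
The nim-sum is already 0, so every move leaves a nonzero nim-sum — there are no winning moves.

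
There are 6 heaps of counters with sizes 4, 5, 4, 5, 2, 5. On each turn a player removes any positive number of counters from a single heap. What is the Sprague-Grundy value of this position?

7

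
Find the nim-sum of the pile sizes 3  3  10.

Nim-sum: 3 ⊕ 3 ⊕ 10 = 10.

10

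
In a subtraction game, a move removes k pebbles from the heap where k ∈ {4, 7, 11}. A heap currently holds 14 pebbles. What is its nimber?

Compute g(0), g(1), … for moves {4, 7, 11}:
g(0) = mex{} = 0
g(1) = mex{} = 0
g(2) = mex{} = 0
g(3) = mex{} = 0
g(4) = mex{0} = 1
g(5) = mex{0} = 1
g(6) = mex{0} = 1
g(7) = mex{0} = 1
g(8) = mex{0,1} = 2
g(9) = mex{0,1} = 2
g(10) = mex{0,1} = 2
g(11) = mex{0,1} = 2
g(12) = mex{0,1,2} = 3
g(13) = mex{0,1,2} = 3
g(14) = mex{0,1,2} = 3
So g(14) = 3.

3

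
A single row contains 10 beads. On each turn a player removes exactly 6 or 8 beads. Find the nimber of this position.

1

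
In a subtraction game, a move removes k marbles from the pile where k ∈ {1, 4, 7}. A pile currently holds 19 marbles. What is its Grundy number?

1

Build the Grundy sequence with g(k) = mex{g(k−s) : s ∈ {1, 4, 7}, s ≤ k}:
k:     0  1  2  3  4  5  6  7  8  9 10 11 12 13 14 15 16 17 18 19
g(k):  0  1  0  1  2  0  1  2  0  1  0  1  2  0  1  2  0  1  0  1
So g(19) = 1.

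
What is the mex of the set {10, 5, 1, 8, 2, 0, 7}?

3

The values 0, 1, 2 are all present; 3 is the first non-negative integer missing from the set.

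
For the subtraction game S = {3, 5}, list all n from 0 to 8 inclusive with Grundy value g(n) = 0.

0, 1, 2, 8

Grundy values for subtraction set {3, 5}:
g(0) = mex{} = 0
g(1) = mex{} = 0
g(2) = mex{} = 0
g(3) = mex{0} = 1
g(4) = mex{0} = 1
g(5) = mex{0} = 1
g(6) = mex{0,1} = 2
g(7) = mex{0,1} = 2
g(8) = mex{1} = 0
The P-positions (g = 0) in 0..8 are 0, 1, 2, 8.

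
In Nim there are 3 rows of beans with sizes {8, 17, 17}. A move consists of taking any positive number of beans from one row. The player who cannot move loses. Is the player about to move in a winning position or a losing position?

Winning position

Nim-sum: 8 ⊕ 17 ⊕ 17 = 8.
The nim-sum is 8 ≠ 0, so this is an N-position: the player to move can win.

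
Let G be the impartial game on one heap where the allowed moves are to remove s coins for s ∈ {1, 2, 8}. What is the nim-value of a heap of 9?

0

Build the Grundy sequence with g(k) = mex{g(k−s) : s ∈ {1, 2, 8}, s ≤ k}:
k:     0  1  2  3  4  5  6  7  8  9
g(k):  0  1  2  0  1  2  0  1  2  0
So g(9) = 0.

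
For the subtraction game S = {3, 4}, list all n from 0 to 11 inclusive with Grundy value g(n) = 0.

Build the Grundy sequence with g(k) = mex{g(k−s) : s ∈ {3, 4}, s ≤ k}:
g(0) = mex{} = 0
g(1) = mex{} = 0
g(2) = mex{} = 0
g(3) = mex{0} = 1
g(4) = mex{0} = 1
g(5) = mex{0} = 1
g(6) = mex{0,1} = 2
g(7) = mex{1} = 0
g(8) = mex{1} = 0
g(9) = mex{1,2} = 0
g(10) = mex{0,2} = 1
g(11) = mex{0} = 1
The P-positions (g = 0) in 0..11 are 0, 1, 2, 7, 8, 9.

0, 1, 2, 7, 8, 9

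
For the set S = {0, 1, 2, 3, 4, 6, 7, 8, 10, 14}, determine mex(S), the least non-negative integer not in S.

5

The values 0, 1, 2, 3, 4 are all present; 5 is the first non-negative integer missing from the set.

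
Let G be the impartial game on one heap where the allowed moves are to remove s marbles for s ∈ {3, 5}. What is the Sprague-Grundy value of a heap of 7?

2

Compute g(0), g(1), … for moves {3, 5}:
k:     0  1  2  3  4  5  6  7
g(k):  0  0  0  1  1  1  2  2
So g(7) = 2.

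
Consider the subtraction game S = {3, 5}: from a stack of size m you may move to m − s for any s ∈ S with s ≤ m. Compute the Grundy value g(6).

2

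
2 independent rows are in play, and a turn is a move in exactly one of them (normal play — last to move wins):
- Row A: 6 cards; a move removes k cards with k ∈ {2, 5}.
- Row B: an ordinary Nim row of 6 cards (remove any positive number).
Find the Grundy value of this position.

For row A, compute g(0), g(1), … with moves {2, 5}:
k:     0  1  2  3  4  5  6
g(k):  0  0  1  1  0  2  1
So g(6) = 1.
Row B is a plain Nim row of size 6, so its Grundy value is 6.
By the Sprague-Grundy theorem, the Grundy value of a sum of independent games is the XOR of the component values.
Combined value = 1 XOR 6 = 7.

7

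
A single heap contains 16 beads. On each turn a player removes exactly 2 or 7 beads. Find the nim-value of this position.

Compute g(0), g(1), … for moves {2, 7}:
k:     0  1  2  3  4  5  6  7  8  9 10 11 12 13 14 15 16
g(k):  0  0  1  1  0  0  1  1  2  0  0  1  1  0  0  1  1
So g(16) = 1.

1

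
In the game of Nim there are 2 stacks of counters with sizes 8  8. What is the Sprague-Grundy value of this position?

Nim-sum: 8 ^ 8 = 0.

0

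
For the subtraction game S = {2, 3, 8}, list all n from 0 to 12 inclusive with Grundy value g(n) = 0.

0, 1, 5, 6, 10, 11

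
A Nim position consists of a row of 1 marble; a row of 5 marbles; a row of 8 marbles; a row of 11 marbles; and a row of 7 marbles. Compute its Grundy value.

0

Nim-sum: 1 ^ 5 ^ 8 ^ 11 ^ 7 = 0.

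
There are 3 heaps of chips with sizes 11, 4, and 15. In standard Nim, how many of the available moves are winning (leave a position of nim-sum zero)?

In binary:
  1011  (11)
  0100  (4)
  1111  (15)
  ----
  0000  (0)
The nim-sum is already 0, so every move leaves a nonzero nim-sum — there are no winning moves.

0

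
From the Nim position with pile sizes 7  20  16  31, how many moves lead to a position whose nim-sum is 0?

3

Nim-sum: 7 ^ 20 ^ 16 ^ 31 = 28.
The overall nim-sum is X = 28. A pile of size p has a winning move iff p XOR X < p (reduce it to p XOR X).
  7: 7 XOR 28 = 27 ≥ 7 — no move.
  20: 20 XOR 28 = 8 < 20 — winning move (to 8).
  16: 16 XOR 28 = 12 < 16 — winning move (to 12).
  31: 31 XOR 28 = 3 < 31 — winning move (to 3).
That gives 3 winning moves.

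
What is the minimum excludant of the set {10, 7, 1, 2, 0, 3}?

4

The values 0, 1, 2, 3 are all present; 4 is the first non-negative integer missing from the set.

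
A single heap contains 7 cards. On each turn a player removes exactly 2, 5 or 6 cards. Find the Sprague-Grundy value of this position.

3

Build the Grundy sequence with g(k) = mex{g(k−s) : s ∈ {2, 5, 6}, s ≤ k}:
g(0) = mex{} = 0
g(1) = mex{} = 0
g(2) = mex{0} = 1
g(3) = mex{0} = 1
g(4) = mex{1} = 0
g(5) = mex{0,1} = 2
g(6) = mex{0} = 1
g(7) = mex{0,1,2} = 3
So g(7) = 3.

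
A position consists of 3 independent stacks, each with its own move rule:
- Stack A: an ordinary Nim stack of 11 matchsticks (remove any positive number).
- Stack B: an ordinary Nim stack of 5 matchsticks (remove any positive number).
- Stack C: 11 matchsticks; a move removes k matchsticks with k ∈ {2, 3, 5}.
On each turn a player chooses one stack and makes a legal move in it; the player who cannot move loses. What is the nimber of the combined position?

12

Stack A is a plain Nim stack of size 11, so its Grundy value is 11.
Stack B is a plain Nim stack of size 5, so its Grundy value is 5.
For stack C, compute g(0), g(1), … with moves {2, 3, 5}:
g(0) = mex{} = 0
g(1) = mex{} = 0
g(2) = mex{0} = 1
g(3) = mex{0} = 1
g(4) = mex{0,1} = 2
g(5) = mex{0,1} = 2
g(6) = mex{0,1,2} = 3
g(7) = mex{1,2} = 0
g(8) = mex{1,2,3} = 0
g(9) = mex{0,2,3} = 1
g(10) = mex{0,2} = 1
g(11) = mex{0,1,3} = 2
So g(11) = 2.
The value of a disjunctive sum is the nim-sum of the parts.
Combined value = 11 XOR 5 XOR 2 = 12.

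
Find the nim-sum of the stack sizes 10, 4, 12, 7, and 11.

Compute the nim-sum pairwise:
10 ⊕ 4 = 14
14 ⊕ 12 = 2
2 ⊕ 7 = 5
5 ⊕ 11 = 14

14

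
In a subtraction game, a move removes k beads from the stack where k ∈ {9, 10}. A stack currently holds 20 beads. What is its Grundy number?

0

Compute g(0), g(1), … for moves {9, 10}:
k:     0  1  2  3  4  5  6  7  8  9 10 11 12 13 14 15 16 17 18 19 20
g(k):  0  0  0  0  0  0  0  0  0  1  1  1  1  1  1  1  1  1  2  0  0
So g(20) = 0.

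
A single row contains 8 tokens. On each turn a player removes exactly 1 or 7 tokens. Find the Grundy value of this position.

0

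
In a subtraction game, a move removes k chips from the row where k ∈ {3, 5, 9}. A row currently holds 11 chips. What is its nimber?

Build the Grundy sequence with g(k) = mex{g(k−s) : s ∈ {3, 5, 9}, s ≤ k}:
k:     0  1  2  3  4  5  6  7  8  9 10 11
g(k):  0  0  0  1  1  1  2  2  0  3  3  1
So g(11) = 1.

1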